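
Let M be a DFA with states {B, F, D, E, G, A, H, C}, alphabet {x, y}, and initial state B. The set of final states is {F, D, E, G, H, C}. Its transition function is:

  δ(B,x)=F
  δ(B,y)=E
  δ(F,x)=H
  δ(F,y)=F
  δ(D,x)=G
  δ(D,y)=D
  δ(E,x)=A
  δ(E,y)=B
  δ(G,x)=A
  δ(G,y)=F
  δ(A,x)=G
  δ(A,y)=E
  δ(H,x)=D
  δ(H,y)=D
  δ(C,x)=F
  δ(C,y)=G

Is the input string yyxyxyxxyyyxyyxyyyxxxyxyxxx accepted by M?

Trace: B -y-> E -y-> B -x-> F -y-> F -x-> H -y-> D -x-> G -x-> A -y-> E -y-> B -y-> E -x-> A -y-> E -y-> B -x-> F -y-> F -y-> F -y-> F -x-> H -x-> D -x-> G -y-> F -x-> H -y-> D -x-> G -x-> A -x-> G
End state G is accepting.

Yes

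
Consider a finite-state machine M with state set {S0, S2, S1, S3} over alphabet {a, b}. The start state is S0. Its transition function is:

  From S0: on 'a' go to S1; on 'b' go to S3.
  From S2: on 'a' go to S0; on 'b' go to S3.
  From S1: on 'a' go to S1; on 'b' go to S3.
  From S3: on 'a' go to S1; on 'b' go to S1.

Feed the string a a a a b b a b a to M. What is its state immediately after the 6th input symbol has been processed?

S1

Trace: S0 -a-> S1 -a-> S1 -a-> S1 -a-> S1 -b-> S3 -b-> S1
After 6 symbols: S1.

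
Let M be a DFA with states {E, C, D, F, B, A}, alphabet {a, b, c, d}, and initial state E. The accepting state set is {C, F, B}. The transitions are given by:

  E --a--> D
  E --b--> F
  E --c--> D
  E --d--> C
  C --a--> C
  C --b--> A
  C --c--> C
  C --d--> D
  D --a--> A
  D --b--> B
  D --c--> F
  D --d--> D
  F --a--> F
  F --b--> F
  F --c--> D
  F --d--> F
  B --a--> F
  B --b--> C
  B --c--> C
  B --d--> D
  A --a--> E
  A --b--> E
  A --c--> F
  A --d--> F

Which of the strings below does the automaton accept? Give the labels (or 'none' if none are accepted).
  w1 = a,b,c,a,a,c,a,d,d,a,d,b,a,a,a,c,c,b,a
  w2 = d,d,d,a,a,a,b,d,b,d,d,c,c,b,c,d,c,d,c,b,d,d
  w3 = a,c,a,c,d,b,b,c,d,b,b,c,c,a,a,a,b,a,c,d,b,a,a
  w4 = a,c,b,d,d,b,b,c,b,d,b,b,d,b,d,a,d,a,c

w1:
  start at E
  read 'a': E → D
  read 'b': D → B
  read 'c': B → C
  read 'a': C → C
  read 'a': C → C
  read 'c': C → C
  read 'a': C → C
  read 'd': C → D
  read 'd': D → D
  read 'a': D → A
  read 'd': A → F
  read 'b': F → F
  read 'a': F → F
  read 'a': F → F
  read 'a': F → F
  read 'c': F → D
  read 'c': D → F
  read 'b': F → F
  read 'a': F → F
  end F, accepted
w2:
  start at E
  read 'd': E → C
  read 'd': C → D
  read 'd': D → D
  read 'a': D → A
  read 'a': A → E
  read 'a': E → D
  read 'b': D → B
  read 'd': B → D
  read 'b': D → B
  read 'd': B → D
  read 'd': D → D
  read 'c': D → F
  read 'c': F → D
  read 'b': D → B
  read 'c': B → C
  read 'd': C → D
  read 'c': D → F
  read 'd': F → F
  read 'c': F → D
  read 'b': D → B
  read 'd': B → D
  read 'd': D → D
  end D, rejected
w3:
  start at E
  read 'a': E → D
  read 'c': D → F
  read 'a': F → F
  read 'c': F → D
  read 'd': D → D
  read 'b': D → B
  read 'b': B → C
  read 'c': C → C
  read 'd': C → D
  read 'b': D → B
  read 'b': B → C
  read 'c': C → C
  read 'c': C → C
  read 'a': C → C
  read 'a': C → C
  read 'a': C → C
  read 'b': C → A
  read 'a': A → E
  read 'c': E → D
  read 'd': D → D
  read 'b': D → B
  read 'a': B → F
  read 'a': F → F
  end F, accepted
w4:
  start at E
  read 'a': E → D
  read 'c': D → F
  read 'b': F → F
  read 'd': F → F
  read 'd': F → F
  read 'b': F → F
  read 'b': F → F
  read 'c': F → D
  read 'b': D → B
  read 'd': B → D
  read 'b': D → B
  read 'b': B → C
  read 'd': C → D
  read 'b': D → B
  read 'd': B → D
  read 'a': D → A
  read 'd': A → F
  read 'a': F → F
  read 'c': F → D
  end D, rejected

w1, w3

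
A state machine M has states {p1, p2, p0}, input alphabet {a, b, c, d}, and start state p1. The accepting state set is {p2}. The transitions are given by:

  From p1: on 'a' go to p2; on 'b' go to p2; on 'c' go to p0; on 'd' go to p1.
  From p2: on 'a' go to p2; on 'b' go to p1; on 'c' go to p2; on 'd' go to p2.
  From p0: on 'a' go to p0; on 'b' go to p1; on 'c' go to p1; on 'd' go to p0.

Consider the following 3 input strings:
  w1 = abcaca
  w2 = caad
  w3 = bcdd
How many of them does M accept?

w1:
  start at p1
  read 'a': p1 → p2
  read 'b': p2 → p1
  read 'c': p1 → p0
  read 'a': p0 → p0
  read 'c': p0 → p1
  read 'a': p1 → p2
  end p2, accepted
w2:
  start at p1
  read 'c': p1 → p0
  read 'a': p0 → p0
  read 'a': p0 → p0
  read 'd': p0 → p0
  end p0, rejected
w3:
  start at p1
  read 'b': p1 → p2
  read 'c': p2 → p2
  read 'd': p2 → p2
  read 'd': p2 → p2
  end p2, accepted

2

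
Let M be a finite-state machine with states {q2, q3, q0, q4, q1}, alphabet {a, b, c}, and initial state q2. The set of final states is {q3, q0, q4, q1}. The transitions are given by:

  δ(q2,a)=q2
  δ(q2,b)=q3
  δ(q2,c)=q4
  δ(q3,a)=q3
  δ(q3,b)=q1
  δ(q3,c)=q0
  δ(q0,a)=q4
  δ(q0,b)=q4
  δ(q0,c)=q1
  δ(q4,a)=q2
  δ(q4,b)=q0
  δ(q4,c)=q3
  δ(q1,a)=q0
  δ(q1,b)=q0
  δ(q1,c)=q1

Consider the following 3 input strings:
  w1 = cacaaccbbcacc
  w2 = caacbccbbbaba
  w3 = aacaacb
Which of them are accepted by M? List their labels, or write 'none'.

w1: q2 → q4 → q2 → q4 → q2 → q2 → q4 → q3 → q1 → q0 → q1 → q0 → q1 → q1  → end q1, accepted
w2: q2 → q4 → q2 → q2 → q4 → q0 → q1 → q1 → q0 → q4 → q0 → q4 → q0 → q4  → end q4, accepted
w3: q2 → q2 → q2 → q4 → q2 → q2 → q4 → q0  → end q0, accepted

w1, w2, w3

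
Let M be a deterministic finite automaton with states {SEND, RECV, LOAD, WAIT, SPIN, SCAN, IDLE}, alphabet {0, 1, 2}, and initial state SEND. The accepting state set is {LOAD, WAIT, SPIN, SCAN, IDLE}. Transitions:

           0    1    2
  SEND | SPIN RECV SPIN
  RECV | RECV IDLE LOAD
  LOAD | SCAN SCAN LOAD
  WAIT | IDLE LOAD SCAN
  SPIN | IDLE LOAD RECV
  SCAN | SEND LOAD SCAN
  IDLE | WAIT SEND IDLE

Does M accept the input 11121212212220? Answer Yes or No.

SEND → RECV → IDLE → SEND → SPIN → LOAD → LOAD → SCAN → SCAN → SCAN → LOAD → LOAD → LOAD → LOAD → SCAN
End state SCAN is accepting.

Yes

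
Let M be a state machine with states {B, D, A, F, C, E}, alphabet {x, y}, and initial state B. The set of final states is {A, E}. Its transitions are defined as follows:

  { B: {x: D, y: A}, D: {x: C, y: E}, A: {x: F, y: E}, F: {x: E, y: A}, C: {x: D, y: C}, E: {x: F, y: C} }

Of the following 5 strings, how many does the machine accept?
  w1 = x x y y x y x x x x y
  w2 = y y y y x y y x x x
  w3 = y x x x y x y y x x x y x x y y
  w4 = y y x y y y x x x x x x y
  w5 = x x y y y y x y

1

w1: Trace: B -x-> D -x-> C -y-> C -y-> C -x-> D -y-> E -x-> F -x-> E -x-> F -x-> E -y-> C  → end C, rejected
w2: Trace: B -y-> A -y-> E -y-> C -y-> C -x-> D -y-> E -y-> C -x-> D -x-> C -x-> D  → end D, rejected
w3: Trace: B -y-> A -x-> F -x-> E -x-> F -y-> A -x-> F -y-> A -y-> E -x-> F -x-> E -x-> F -y-> A -x-> F -x-> E -y-> C -y-> C  → end C, rejected
w4: Trace: B -y-> A -y-> E -x-> F -y-> A -y-> E -y-> C -x-> D -x-> C -x-> D -x-> C -x-> D -x-> C -y-> C  → end C, rejected
w5: Trace: B -x-> D -x-> C -y-> C -y-> C -y-> C -y-> C -x-> D -y-> E  → end E, accepted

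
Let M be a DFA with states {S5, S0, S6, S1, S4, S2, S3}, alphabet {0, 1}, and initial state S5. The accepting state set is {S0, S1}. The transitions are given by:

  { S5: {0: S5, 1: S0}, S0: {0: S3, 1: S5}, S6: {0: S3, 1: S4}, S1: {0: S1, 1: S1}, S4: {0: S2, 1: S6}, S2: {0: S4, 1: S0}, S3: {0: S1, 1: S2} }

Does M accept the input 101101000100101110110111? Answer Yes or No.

Yes

S5 → S0 → S3 → S2 → S0 → S3 → S2 → S4 → S2 → S4 → S6 → S3 → S1 → S1 → S1 → S1 → S1 → S1 → S1 → S1 → S1 → S1 → S1 → S1 → S1
End state S1 is accepting.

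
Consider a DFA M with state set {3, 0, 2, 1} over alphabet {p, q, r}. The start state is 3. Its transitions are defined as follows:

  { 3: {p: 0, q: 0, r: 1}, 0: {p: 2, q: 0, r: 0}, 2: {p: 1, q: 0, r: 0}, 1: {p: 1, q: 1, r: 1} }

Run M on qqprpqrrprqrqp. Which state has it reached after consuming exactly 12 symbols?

3 → 0 → 0 → 2 → 0 → 2 → 0 → 0 → 0 → 2 → 0 → 0 → 0
After 12 symbols: 0.

0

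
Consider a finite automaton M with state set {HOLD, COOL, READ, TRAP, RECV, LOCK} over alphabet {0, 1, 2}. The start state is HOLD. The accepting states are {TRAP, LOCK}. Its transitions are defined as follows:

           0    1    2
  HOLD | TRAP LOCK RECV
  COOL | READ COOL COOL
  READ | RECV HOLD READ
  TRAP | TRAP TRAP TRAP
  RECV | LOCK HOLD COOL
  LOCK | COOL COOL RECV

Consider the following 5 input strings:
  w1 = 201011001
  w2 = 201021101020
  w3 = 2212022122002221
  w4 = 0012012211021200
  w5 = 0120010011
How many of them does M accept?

2

w1:
  start at HOLD
  read '2': HOLD → RECV
  read '0': RECV → LOCK
  read '1': LOCK → COOL
  read '0': COOL → READ
  read '1': READ → HOLD
  read '1': HOLD → LOCK
  read '0': LOCK → COOL
  read '0': COOL → READ
  read '1': READ → HOLD
  end HOLD, rejected
w2:
  start at HOLD
  read '2': HOLD → RECV
  read '0': RECV → LOCK
  read '1': LOCK → COOL
  read '0': COOL → READ
  read '2': READ → READ
  read '1': READ → HOLD
  read '1': HOLD → LOCK
  read '0': LOCK → COOL
  read '1': COOL → COOL
  read '0': COOL → READ
  read '2': READ → READ
  read '0': READ → RECV
  end RECV, rejected
w3:
  start at HOLD
  read '2': HOLD → RECV
  read '2': RECV → COOL
  read '1': COOL → COOL
  read '2': COOL → COOL
  read '0': COOL → READ
  read '2': READ → READ
  read '2': READ → READ
  read '1': READ → HOLD
  read '2': HOLD → RECV
  read '2': RECV → COOL
  read '0': COOL → READ
  read '0': READ → RECV
  read '2': RECV → COOL
  read '2': COOL → COOL
  read '2': COOL → COOL
  read '1': COOL → COOL
  end COOL, rejected
w4:
  start at HOLD
  read '0': HOLD → TRAP
  read '0': TRAP → TRAP
  read '1': TRAP → TRAP
  read '2': TRAP → TRAP
  read '0': TRAP → TRAP
  read '1': TRAP → TRAP
  read '2': TRAP → TRAP
  read '2': TRAP → TRAP
  read '1': TRAP → TRAP
  read '1': TRAP → TRAP
  read '0': TRAP → TRAP
  read '2': TRAP → TRAP
  read '1': TRAP → TRAP
  read '2': TRAP → TRAP
  read '0': TRAP → TRAP
  read '0': TRAP → TRAP
  end TRAP, accepted
w5:
  start at HOLD
  read '0': HOLD → TRAP
  read '1': TRAP → TRAP
  read '2': TRAP → TRAP
  read '0': TRAP → TRAP
  read '0': TRAP → TRAP
  read '1': TRAP → TRAP
  read '0': TRAP → TRAP
  read '0': TRAP → TRAP
  read '1': TRAP → TRAP
  read '1': TRAP → TRAP
  end TRAP, accepted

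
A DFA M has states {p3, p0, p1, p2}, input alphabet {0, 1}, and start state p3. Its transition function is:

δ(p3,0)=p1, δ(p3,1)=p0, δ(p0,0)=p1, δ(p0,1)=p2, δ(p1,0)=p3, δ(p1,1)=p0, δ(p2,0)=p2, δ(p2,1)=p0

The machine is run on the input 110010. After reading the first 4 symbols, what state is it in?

p2

p3 → p0 → p2 → p2 → p2
After 4 symbols: p2.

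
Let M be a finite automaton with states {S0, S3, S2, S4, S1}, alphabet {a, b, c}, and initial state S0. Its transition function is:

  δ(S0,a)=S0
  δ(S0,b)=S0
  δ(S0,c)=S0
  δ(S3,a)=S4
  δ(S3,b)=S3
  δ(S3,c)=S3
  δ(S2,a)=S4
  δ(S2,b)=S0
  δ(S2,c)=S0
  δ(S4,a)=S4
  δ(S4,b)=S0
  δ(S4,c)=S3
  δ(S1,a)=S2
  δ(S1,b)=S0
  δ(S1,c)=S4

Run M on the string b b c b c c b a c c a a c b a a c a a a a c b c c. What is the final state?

S0

start at S0
read 'b': S0 → S0
read 'b': S0 → S0
read 'c': S0 → S0
read 'b': S0 → S0
read 'c': S0 → S0
read 'c': S0 → S0
read 'b': S0 → S0
read 'a': S0 → S0
read 'c': S0 → S0
read 'c': S0 → S0
read 'a': S0 → S0
read 'a': S0 → S0
read 'c': S0 → S0
read 'b': S0 → S0
read 'a': S0 → S0
read 'a': S0 → S0
read 'c': S0 → S0
read 'a': S0 → S0
read 'a': S0 → S0
read 'a': S0 → S0
read 'a': S0 → S0
read 'c': S0 → S0
read 'b': S0 → S0
read 'c': S0 → S0
read 'c': S0 → S0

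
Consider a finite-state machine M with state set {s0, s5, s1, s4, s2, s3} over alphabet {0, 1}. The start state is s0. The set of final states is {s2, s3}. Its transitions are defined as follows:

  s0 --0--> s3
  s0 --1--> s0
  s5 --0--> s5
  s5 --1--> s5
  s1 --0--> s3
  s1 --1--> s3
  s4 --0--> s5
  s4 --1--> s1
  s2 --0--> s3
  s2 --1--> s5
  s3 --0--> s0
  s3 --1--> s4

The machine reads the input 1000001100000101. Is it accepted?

No

s0 → s0 → s3 → s0 → s3 → s0 → s3 → s4 → s1 → s3 → s0 → s3 → s0 → s3 → s4 → s5 → s5
End state s5 is not accepting.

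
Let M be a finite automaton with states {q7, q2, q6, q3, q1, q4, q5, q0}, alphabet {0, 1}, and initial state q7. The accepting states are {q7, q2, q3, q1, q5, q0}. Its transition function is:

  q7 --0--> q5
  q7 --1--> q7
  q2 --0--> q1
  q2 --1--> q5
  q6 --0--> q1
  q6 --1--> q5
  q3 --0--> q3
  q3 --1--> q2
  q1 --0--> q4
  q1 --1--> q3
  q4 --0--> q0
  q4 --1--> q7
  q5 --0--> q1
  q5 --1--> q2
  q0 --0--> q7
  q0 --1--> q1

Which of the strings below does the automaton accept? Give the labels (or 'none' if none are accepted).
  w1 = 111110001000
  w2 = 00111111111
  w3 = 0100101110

w1: q7 → q7 → q7 → q7 → q7 → q7 → q5 → q1 → q4 → q7 → q5 → q1 → q4  → end q4, rejected
w2: q7 → q5 → q1 → q3 → q2 → q5 → q2 → q5 → q2 → q5 → q2 → q5  → end q5, accepted
w3: q7 → q5 → q2 → q1 → q4 → q7 → q5 → q2 → q5 → q2 → q1  → end q1, accepted

w2, w3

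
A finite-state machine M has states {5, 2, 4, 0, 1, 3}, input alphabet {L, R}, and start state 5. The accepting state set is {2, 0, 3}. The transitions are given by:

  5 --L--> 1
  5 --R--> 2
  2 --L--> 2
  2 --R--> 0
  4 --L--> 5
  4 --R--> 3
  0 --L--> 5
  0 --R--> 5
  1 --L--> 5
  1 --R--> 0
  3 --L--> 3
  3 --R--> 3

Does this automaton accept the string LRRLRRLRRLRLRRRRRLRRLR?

Yes

5 → 1 → 0 → 5 → 1 → 0 → 5 → 1 → 0 → 5 → 1 → 0 → 5 → 2 → 0 → 5 → 2 → 0 → 5 → 2 → 0 → 5 → 2
End state 2 is accepting.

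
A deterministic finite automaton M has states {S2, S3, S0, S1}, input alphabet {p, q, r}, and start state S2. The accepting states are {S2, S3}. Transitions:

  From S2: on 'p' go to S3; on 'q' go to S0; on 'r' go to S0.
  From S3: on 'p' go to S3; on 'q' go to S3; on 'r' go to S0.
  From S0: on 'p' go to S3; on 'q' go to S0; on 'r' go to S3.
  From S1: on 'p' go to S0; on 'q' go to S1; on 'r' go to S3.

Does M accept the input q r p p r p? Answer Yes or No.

Trace: S2 -q-> S0 -r-> S3 -p-> S3 -p-> S3 -r-> S0 -p-> S3
End state S3 is accepting.

Yes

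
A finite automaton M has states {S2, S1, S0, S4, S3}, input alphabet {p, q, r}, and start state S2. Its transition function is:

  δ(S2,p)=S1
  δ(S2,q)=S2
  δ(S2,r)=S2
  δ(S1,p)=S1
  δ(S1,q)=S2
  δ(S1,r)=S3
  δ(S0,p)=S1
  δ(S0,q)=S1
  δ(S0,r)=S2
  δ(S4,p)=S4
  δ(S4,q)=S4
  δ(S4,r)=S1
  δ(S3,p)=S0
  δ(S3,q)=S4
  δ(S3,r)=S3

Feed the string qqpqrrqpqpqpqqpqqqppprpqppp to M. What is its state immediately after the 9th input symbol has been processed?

S2

start at S2
read 'q': S2 → S2
read 'q': S2 → S2
read 'p': S2 → S1
read 'q': S1 → S2
read 'r': S2 → S2
read 'r': S2 → S2
read 'q': S2 → S2
read 'p': S2 → S1
read 'q': S1 → S2
After 9 symbols: S2.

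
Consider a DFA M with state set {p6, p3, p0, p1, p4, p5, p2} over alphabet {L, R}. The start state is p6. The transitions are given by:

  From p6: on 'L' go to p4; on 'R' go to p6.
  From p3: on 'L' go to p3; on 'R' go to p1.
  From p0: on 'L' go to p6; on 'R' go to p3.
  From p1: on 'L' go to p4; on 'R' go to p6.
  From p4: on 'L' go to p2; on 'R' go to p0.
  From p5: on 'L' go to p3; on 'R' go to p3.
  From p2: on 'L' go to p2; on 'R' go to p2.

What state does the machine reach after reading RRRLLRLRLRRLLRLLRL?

start at p6
read 'R': p6 → p6
read 'R': p6 → p6
read 'R': p6 → p6
read 'L': p6 → p4
read 'L': p4 → p2
read 'R': p2 → p2
read 'L': p2 → p2
read 'R': p2 → p2
read 'L': p2 → p2
read 'R': p2 → p2
read 'R': p2 → p2
read 'L': p2 → p2
read 'L': p2 → p2
read 'R': p2 → p2
read 'L': p2 → p2
read 'L': p2 → p2
read 'R': p2 → p2
read 'L': p2 → p2

p2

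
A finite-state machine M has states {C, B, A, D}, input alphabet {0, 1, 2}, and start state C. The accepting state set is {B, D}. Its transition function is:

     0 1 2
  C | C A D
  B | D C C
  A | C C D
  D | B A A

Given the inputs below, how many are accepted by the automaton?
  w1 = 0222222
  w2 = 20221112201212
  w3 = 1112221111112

2

w1: Trace: C -0-> C -2-> D -2-> A -2-> D -2-> A -2-> D -2-> A  → end A, rejected
w2: Trace: C -2-> D -0-> B -2-> C -2-> D -1-> A -1-> C -1-> A -2-> D -2-> A -0-> C -1-> A -2-> D -1-> A -2-> D  → end D, accepted
w3: Trace: C -1-> A -1-> C -1-> A -2-> D -2-> A -2-> D -1-> A -1-> C -1-> A -1-> C -1-> A -1-> C -2-> D  → end D, accepted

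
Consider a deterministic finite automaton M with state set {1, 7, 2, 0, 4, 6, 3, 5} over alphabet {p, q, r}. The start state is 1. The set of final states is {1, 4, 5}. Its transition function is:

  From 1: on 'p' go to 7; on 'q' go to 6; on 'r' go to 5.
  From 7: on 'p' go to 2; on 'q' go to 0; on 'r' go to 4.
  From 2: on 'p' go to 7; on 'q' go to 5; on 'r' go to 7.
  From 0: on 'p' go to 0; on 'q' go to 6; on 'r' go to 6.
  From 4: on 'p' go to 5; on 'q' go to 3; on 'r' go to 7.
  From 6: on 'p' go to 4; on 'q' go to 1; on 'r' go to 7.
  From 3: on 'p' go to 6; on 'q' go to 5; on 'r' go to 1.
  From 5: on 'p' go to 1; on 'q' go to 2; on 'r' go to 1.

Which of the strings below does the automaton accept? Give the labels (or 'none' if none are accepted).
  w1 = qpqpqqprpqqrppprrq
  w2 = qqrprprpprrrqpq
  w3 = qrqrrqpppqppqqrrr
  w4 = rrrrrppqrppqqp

w1:
  start at 1
  read 'q': 1 → 6
  read 'p': 6 → 4
  read 'q': 4 → 3
  read 'p': 3 → 6
  read 'q': 6 → 1
  read 'q': 1 → 6
  read 'p': 6 → 4
  read 'r': 4 → 7
  read 'p': 7 → 2
  read 'q': 2 → 5
  read 'q': 5 → 2
  read 'r': 2 → 7
  read 'p': 7 → 2
  read 'p': 2 → 7
  read 'p': 7 → 2
  read 'r': 2 → 7
  read 'r': 7 → 4
  read 'q': 4 → 3
  end 3, rejected
w2:
  start at 1
  read 'q': 1 → 6
  read 'q': 6 → 1
  read 'r': 1 → 5
  read 'p': 5 → 1
  read 'r': 1 → 5
  read 'p': 5 → 1
  read 'r': 1 → 5
  read 'p': 5 → 1
  read 'p': 1 → 7
  read 'r': 7 → 4
  read 'r': 4 → 7
  read 'r': 7 → 4
  read 'q': 4 → 3
  read 'p': 3 → 6
  read 'q': 6 → 1
  end 1, accepted
w3:
  start at 1
  read 'q': 1 → 6
  read 'r': 6 → 7
  read 'q': 7 → 0
  read 'r': 0 → 6
  read 'r': 6 → 7
  read 'q': 7 → 0
  read 'p': 0 → 0
  read 'p': 0 → 0
  read 'p': 0 → 0
  read 'q': 0 → 6
  read 'p': 6 → 4
  read 'p': 4 → 5
  read 'q': 5 → 2
  read 'q': 2 → 5
  read 'r': 5 → 1
  read 'r': 1 → 5
  read 'r': 5 → 1
  end 1, accepted
w4:
  start at 1
  read 'r': 1 → 5
  read 'r': 5 → 1
  read 'r': 1 → 5
  read 'r': 5 → 1
  read 'r': 1 → 5
  read 'p': 5 → 1
  read 'p': 1 → 7
  read 'q': 7 → 0
  read 'r': 0 → 6
  read 'p': 6 → 4
  read 'p': 4 → 5
  read 'q': 5 → 2
  read 'q': 2 → 5
  read 'p': 5 → 1
  end 1, accepted

w2, w3, w4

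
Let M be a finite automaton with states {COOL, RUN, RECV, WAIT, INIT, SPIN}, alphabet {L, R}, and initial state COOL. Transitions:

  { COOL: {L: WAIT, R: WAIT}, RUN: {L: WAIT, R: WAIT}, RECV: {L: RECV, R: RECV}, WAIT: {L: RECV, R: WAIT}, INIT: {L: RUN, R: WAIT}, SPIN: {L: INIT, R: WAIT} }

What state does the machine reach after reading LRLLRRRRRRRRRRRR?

RECV

Trace: COOL -L-> WAIT -R-> WAIT -L-> RECV -L-> RECV -R-> RECV -R-> RECV -R-> RECV -R-> RECV -R-> RECV -R-> RECV -R-> RECV -R-> RECV -R-> RECV -R-> RECV -R-> RECV -R-> RECV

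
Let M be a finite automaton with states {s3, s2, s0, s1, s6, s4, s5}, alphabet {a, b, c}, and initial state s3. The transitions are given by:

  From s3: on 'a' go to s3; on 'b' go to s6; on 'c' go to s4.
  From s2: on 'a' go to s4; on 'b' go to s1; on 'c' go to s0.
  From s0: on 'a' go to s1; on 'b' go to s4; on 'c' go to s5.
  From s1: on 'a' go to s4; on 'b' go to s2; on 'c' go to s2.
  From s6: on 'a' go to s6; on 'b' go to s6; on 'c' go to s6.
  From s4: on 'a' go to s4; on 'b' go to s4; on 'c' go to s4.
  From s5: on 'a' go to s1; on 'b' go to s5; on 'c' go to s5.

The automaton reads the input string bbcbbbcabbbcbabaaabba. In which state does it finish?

Trace: s3 -b-> s6 -b-> s6 -c-> s6 -b-> s6 -b-> s6 -b-> s6 -c-> s6 -a-> s6 -b-> s6 -b-> s6 -b-> s6 -c-> s6 -b-> s6 -a-> s6 -b-> s6 -a-> s6 -a-> s6 -a-> s6 -b-> s6 -b-> s6 -a-> s6

s6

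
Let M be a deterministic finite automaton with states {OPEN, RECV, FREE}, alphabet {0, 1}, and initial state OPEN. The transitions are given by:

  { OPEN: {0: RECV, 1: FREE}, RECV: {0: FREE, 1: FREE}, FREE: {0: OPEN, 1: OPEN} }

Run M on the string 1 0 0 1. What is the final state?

FREE

OPEN → FREE → OPEN → RECV → FREE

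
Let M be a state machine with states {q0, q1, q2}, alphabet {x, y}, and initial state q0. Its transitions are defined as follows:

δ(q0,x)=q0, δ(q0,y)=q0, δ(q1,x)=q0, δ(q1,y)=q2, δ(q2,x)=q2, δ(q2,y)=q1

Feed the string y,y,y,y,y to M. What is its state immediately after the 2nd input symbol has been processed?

q0

q0 → q0 → q0
After 2 symbols: q0.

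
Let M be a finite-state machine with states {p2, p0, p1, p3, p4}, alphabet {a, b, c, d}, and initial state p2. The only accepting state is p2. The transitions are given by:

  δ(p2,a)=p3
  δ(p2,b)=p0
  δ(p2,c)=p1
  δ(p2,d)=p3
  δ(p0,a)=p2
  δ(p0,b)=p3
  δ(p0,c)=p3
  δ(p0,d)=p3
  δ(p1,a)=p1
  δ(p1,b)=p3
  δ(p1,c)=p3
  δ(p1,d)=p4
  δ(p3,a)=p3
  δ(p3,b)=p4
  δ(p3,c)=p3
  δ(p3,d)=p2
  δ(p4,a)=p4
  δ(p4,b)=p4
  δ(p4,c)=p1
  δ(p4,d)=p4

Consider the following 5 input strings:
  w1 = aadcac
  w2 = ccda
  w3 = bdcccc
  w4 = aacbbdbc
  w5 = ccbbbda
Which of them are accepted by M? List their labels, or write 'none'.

w1:
  start at p2
  read 'a': p2 → p3
  read 'a': p3 → p3
  read 'd': p3 → p2
  read 'c': p2 → p1
  read 'a': p1 → p1
  read 'c': p1 → p3
  end p3, rejected
w2:
  start at p2
  read 'c': p2 → p1
  read 'c': p1 → p3
  read 'd': p3 → p2
  read 'a': p2 → p3
  end p3, rejected
w3:
  start at p2
  read 'b': p2 → p0
  read 'd': p0 → p3
  read 'c': p3 → p3
  read 'c': p3 → p3
  read 'c': p3 → p3
  read 'c': p3 → p3
  end p3, rejected
w4:
  start at p2
  read 'a': p2 → p3
  read 'a': p3 → p3
  read 'c': p3 → p3
  read 'b': p3 → p4
  read 'b': p4 → p4
  read 'd': p4 → p4
  read 'b': p4 → p4
  read 'c': p4 → p1
  end p1, rejected
w5:
  start at p2
  read 'c': p2 → p1
  read 'c': p1 → p3
  read 'b': p3 → p4
  read 'b': p4 → p4
  read 'b': p4 → p4
  read 'd': p4 → p4
  read 'a': p4 → p4
  end p4, rejected

none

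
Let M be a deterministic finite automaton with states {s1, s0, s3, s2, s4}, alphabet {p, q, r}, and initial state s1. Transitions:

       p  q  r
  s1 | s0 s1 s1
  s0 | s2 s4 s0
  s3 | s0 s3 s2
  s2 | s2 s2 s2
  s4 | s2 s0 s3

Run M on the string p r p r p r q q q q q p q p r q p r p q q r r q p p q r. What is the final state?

s2

s1 → s0 → s0 → s2 → s2 → s2 → s2 → s2 → s2 → s2 → s2 → s2 → s2 → s2 → s2 → s2 → s2 → s2 → s2 → s2 → s2 → s2 → s2 → s2 → s2 → s2 → s2 → s2 → s2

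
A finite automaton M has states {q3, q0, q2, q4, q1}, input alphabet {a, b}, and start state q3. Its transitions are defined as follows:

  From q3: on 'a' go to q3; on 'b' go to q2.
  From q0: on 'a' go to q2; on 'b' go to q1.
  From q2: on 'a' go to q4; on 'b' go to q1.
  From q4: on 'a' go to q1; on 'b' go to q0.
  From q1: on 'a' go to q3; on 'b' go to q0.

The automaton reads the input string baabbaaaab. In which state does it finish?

q2

q3 → q2 → q4 → q1 → q0 → q1 → q3 → q3 → q3 → q3 → q2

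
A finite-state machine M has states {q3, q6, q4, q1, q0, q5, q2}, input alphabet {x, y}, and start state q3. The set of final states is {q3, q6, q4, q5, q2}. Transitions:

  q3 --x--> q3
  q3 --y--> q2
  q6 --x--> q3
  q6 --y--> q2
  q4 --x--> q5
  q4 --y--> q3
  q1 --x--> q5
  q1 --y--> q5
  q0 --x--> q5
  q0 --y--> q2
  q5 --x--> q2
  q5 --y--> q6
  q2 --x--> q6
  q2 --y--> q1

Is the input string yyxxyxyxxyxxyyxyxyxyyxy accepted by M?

Yes

Trace: q3 -y-> q2 -y-> q1 -x-> q5 -x-> q2 -y-> q1 -x-> q5 -y-> q6 -x-> q3 -x-> q3 -y-> q2 -x-> q6 -x-> q3 -y-> q2 -y-> q1 -x-> q5 -y-> q6 -x-> q3 -y-> q2 -x-> q6 -y-> q2 -y-> q1 -x-> q5 -y-> q6
End state q6 is accepting.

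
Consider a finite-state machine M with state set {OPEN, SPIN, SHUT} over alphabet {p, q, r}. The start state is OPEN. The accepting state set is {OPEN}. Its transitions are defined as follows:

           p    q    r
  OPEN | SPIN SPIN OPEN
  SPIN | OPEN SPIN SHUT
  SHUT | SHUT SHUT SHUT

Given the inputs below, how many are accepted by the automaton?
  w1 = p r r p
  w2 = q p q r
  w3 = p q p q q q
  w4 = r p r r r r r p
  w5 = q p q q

0

w1:
  start at OPEN
  read 'p': OPEN → SPIN
  read 'r': SPIN → SHUT
  read 'r': SHUT → SHUT
  read 'p': SHUT → SHUT
  end SHUT, rejected
w2:
  start at OPEN
  read 'q': OPEN → SPIN
  read 'p': SPIN → OPEN
  read 'q': OPEN → SPIN
  read 'r': SPIN → SHUT
  end SHUT, rejected
w3:
  start at OPEN
  read 'p': OPEN → SPIN
  read 'q': SPIN → SPIN
  read 'p': SPIN → OPEN
  read 'q': OPEN → SPIN
  read 'q': SPIN → SPIN
  read 'q': SPIN → SPIN
  end SPIN, rejected
w4:
  start at OPEN
  read 'r': OPEN → OPEN
  read 'p': OPEN → SPIN
  read 'r': SPIN → SHUT
  read 'r': SHUT → SHUT
  read 'r': SHUT → SHUT
  read 'r': SHUT → SHUT
  read 'r': SHUT → SHUT
  read 'p': SHUT → SHUT
  end SHUT, rejected
w5:
  start at OPEN
  read 'q': OPEN → SPIN
  read 'p': SPIN → OPEN
  read 'q': OPEN → SPIN
  read 'q': SPIN → SPIN
  end SPIN, rejected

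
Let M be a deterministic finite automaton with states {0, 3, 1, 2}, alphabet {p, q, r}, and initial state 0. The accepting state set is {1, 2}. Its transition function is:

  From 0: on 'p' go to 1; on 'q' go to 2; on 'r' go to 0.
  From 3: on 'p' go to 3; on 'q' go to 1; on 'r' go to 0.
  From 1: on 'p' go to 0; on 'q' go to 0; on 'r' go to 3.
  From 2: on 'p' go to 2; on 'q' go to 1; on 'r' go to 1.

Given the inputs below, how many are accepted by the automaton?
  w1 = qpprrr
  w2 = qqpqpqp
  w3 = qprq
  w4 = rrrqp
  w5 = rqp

2

w1: Trace: 0 -q-> 2 -p-> 2 -p-> 2 -r-> 1 -r-> 3 -r-> 0  → end 0, rejected
w2: Trace: 0 -q-> 2 -q-> 1 -p-> 0 -q-> 2 -p-> 2 -q-> 1 -p-> 0  → end 0, rejected
w3: Trace: 0 -q-> 2 -p-> 2 -r-> 1 -q-> 0  → end 0, rejected
w4: Trace: 0 -r-> 0 -r-> 0 -r-> 0 -q-> 2 -p-> 2  → end 2, accepted
w5: Trace: 0 -r-> 0 -q-> 2 -p-> 2  → end 2, accepted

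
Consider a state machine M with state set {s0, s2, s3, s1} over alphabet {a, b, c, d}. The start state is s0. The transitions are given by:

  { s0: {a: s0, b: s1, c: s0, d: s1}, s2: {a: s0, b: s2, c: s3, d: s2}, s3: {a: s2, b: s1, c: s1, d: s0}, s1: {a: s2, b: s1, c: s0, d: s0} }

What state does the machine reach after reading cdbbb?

start at s0
read 'c': s0 → s0
read 'd': s0 → s1
read 'b': s1 → s1
read 'b': s1 → s1
read 'b': s1 → s1

s1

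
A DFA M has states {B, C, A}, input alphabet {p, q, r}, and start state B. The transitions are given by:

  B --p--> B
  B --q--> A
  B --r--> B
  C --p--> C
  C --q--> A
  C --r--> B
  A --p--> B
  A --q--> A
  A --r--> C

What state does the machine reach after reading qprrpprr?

B

B → A → B → B → B → B → B → B → B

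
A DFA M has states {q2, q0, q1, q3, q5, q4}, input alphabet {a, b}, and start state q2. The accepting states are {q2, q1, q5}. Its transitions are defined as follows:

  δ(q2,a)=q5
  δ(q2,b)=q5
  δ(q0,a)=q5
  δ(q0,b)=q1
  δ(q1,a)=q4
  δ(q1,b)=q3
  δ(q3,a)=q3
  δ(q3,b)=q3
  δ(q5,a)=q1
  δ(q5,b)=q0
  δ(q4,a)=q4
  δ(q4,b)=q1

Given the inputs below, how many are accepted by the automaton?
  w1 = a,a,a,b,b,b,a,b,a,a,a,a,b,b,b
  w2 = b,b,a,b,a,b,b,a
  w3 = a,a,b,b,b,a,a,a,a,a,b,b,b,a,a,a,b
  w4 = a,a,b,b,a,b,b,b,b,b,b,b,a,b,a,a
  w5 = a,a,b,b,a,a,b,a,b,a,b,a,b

0

w1:
  start at q2
  read 'a': q2 → q5
  read 'a': q5 → q1
  read 'a': q1 → q4
  read 'b': q4 → q1
  read 'b': q1 → q3
  read 'b': q3 → q3
  read 'a': q3 → q3
  read 'b': q3 → q3
  read 'a': q3 → q3
  read 'a': q3 → q3
  read 'a': q3 → q3
  read 'a': q3 → q3
  read 'b': q3 → q3
  read 'b': q3 → q3
  read 'b': q3 → q3
  end q3, rejected
w2:
  start at q2
  read 'b': q2 → q5
  read 'b': q5 → q0
  read 'a': q0 → q5
  read 'b': q5 → q0
  read 'a': q0 → q5
  read 'b': q5 → q0
  read 'b': q0 → q1
  read 'a': q1 → q4
  end q4, rejected
w3:
  start at q2
  read 'a': q2 → q5
  read 'a': q5 → q1
  read 'b': q1 → q3
  read 'b': q3 → q3
  read 'b': q3 → q3
  read 'a': q3 → q3
  read 'a': q3 → q3
  read 'a': q3 → q3
  read 'a': q3 → q3
  read 'a': q3 → q3
  read 'b': q3 → q3
  read 'b': q3 → q3
  read 'b': q3 → q3
  read 'a': q3 → q3
  read 'a': q3 → q3
  read 'a': q3 → q3
  read 'b': q3 → q3
  end q3, rejected
w4:
  start at q2
  read 'a': q2 → q5
  read 'a': q5 → q1
  read 'b': q1 → q3
  read 'b': q3 → q3
  read 'a': q3 → q3
  read 'b': q3 → q3
  read 'b': q3 → q3
  read 'b': q3 → q3
  read 'b': q3 → q3
  read 'b': q3 → q3
  read 'b': q3 → q3
  read 'b': q3 → q3
  read 'a': q3 → q3
  read 'b': q3 → q3
  read 'a': q3 → q3
  read 'a': q3 → q3
  end q3, rejected
w5:
  start at q2
  read 'a': q2 → q5
  read 'a': q5 → q1
  read 'b': q1 → q3
  read 'b': q3 → q3
  read 'a': q3 → q3
  read 'a': q3 → q3
  read 'b': q3 → q3
  read 'a': q3 → q3
  read 'b': q3 → q3
  read 'a': q3 → q3
  read 'b': q3 → q3
  read 'a': q3 → q3
  read 'b': q3 → q3
  end q3, rejected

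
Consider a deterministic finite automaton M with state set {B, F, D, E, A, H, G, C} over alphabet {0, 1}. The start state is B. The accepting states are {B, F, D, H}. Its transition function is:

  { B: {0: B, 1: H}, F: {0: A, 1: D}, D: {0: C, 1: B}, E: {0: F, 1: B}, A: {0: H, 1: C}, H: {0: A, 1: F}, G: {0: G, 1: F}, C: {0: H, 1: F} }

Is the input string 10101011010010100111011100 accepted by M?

Yes

Trace: B -1-> H -0-> A -1-> C -0-> H -1-> F -0-> A -1-> C -1-> F -0-> A -1-> C -0-> H -0-> A -1-> C -0-> H -1-> F -0-> A -0-> H -1-> F -1-> D -1-> B -0-> B -1-> H -1-> F -1-> D -0-> C -0-> H
End state H is accepting.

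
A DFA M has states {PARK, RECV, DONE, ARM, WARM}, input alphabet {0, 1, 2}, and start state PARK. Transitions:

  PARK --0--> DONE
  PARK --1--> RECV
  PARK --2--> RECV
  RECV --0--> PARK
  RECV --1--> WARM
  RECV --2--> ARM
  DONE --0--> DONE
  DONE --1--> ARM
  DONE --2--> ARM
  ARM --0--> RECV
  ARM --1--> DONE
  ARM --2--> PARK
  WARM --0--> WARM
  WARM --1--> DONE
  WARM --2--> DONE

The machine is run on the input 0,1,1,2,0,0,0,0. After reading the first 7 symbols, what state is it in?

DONE

Trace: PARK -0-> DONE -1-> ARM -1-> DONE -2-> ARM -0-> RECV -0-> PARK -0-> DONE
After 7 symbols: DONE.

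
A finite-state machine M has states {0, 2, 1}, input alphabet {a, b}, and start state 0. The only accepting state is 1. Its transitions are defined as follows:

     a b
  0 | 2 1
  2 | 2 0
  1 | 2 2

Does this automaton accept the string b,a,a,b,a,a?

No

Trace: 0 -b-> 1 -a-> 2 -a-> 2 -b-> 0 -a-> 2 -a-> 2
End state 2 is not accepting.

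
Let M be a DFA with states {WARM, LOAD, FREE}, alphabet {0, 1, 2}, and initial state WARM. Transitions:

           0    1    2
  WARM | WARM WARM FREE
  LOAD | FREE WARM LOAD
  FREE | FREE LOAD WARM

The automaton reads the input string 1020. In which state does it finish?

Trace: WARM -1-> WARM -0-> WARM -2-> FREE -0-> FREE

FREE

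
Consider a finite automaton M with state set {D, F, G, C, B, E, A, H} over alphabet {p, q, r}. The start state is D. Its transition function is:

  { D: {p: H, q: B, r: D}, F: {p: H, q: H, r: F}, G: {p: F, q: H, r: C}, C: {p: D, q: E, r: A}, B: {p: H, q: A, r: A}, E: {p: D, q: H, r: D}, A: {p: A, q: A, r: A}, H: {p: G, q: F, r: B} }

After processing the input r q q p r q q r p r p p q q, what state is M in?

Trace: D -r-> D -q-> B -q-> A -p-> A -r-> A -q-> A -q-> A -r-> A -p-> A -r-> A -p-> A -p-> A -q-> A -q-> A

A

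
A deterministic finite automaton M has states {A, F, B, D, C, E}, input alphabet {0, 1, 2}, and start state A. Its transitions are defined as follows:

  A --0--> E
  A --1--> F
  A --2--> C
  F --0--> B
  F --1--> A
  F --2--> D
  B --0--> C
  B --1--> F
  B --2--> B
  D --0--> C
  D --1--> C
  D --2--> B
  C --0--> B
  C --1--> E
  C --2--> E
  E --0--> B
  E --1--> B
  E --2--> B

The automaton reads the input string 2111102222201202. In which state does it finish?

E

Trace: A -2-> C -1-> E -1-> B -1-> F -1-> A -0-> E -2-> B -2-> B -2-> B -2-> B -2-> B -0-> C -1-> E -2-> B -0-> C -2-> E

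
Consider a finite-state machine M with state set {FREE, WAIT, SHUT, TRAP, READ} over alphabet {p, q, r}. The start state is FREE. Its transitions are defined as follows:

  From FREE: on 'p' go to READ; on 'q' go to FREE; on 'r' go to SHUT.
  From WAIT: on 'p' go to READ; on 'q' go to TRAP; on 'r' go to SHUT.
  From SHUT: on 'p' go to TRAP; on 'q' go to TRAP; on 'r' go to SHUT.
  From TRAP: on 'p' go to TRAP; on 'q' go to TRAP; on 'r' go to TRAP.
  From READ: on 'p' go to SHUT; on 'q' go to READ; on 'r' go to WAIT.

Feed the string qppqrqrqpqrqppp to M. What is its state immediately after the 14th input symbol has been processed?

TRAP

Trace: FREE -q-> FREE -p-> READ -p-> SHUT -q-> TRAP -r-> TRAP -q-> TRAP -r-> TRAP -q-> TRAP -p-> TRAP -q-> TRAP -r-> TRAP -q-> TRAP -p-> TRAP -p-> TRAP
After 14 symbols: TRAP.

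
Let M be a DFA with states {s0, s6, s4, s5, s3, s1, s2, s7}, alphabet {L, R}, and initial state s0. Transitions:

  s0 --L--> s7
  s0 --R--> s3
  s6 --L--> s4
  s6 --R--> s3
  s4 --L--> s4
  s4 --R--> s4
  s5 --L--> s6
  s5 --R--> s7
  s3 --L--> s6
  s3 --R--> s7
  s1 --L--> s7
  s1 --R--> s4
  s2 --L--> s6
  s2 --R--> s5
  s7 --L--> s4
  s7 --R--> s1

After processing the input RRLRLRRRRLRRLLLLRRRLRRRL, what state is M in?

Trace: s0 -R-> s3 -R-> s7 -L-> s4 -R-> s4 -L-> s4 -R-> s4 -R-> s4 -R-> s4 -R-> s4 -L-> s4 -R-> s4 -R-> s4 -L-> s4 -L-> s4 -L-> s4 -L-> s4 -R-> s4 -R-> s4 -R-> s4 -L-> s4 -R-> s4 -R-> s4 -R-> s4 -L-> s4

s4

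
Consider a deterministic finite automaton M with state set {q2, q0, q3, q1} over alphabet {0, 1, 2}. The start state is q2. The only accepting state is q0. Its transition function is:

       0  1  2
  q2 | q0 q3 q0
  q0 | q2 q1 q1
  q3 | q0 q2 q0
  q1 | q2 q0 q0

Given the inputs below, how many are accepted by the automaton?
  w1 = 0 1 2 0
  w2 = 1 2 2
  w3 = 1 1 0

w1: q2 → q0 → q1 → q0 → q2  → end q2, rejected
w2: q2 → q3 → q0 → q1  → end q1, rejected
w3: q2 → q3 → q2 → q0  → end q0, accepted

1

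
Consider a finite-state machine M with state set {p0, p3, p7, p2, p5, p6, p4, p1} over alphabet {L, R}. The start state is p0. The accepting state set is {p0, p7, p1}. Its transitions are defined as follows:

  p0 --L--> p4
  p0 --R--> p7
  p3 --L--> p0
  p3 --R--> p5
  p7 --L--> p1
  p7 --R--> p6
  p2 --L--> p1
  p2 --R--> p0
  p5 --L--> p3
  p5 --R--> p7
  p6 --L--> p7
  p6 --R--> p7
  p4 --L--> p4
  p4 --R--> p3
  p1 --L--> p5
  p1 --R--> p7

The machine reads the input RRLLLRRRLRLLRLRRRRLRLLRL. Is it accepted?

Yes

start at p0
read 'R': p0 → p7
read 'R': p7 → p6
read 'L': p6 → p7
read 'L': p7 → p1
read 'L': p1 → p5
read 'R': p5 → p7
read 'R': p7 → p6
read 'R': p6 → p7
read 'L': p7 → p1
read 'R': p1 → p7
read 'L': p7 → p1
read 'L': p1 → p5
read 'R': p5 → p7
read 'L': p7 → p1
read 'R': p1 → p7
read 'R': p7 → p6
read 'R': p6 → p7
read 'R': p7 → p6
read 'L': p6 → p7
read 'R': p7 → p6
read 'L': p6 → p7
read 'L': p7 → p1
read 'R': p1 → p7
read 'L': p7 → p1
End state p1 is accepting.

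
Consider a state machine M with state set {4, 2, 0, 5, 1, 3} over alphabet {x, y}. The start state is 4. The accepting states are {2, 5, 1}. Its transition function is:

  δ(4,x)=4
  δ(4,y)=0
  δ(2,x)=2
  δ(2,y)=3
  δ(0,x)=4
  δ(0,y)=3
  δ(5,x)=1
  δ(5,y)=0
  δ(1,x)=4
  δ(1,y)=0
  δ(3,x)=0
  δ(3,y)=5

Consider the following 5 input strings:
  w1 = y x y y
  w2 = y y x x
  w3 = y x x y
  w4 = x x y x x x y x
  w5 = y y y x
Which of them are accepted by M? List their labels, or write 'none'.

w1: 4 → 0 → 4 → 0 → 3  → end 3, rejected
w2: 4 → 0 → 3 → 0 → 4  → end 4, rejected
w3: 4 → 0 → 4 → 4 → 0  → end 0, rejected
w4: 4 → 4 → 4 → 0 → 4 → 4 → 4 → 0 → 4  → end 4, rejected
w5: 4 → 0 → 3 → 5 → 1  → end 1, accepted

w5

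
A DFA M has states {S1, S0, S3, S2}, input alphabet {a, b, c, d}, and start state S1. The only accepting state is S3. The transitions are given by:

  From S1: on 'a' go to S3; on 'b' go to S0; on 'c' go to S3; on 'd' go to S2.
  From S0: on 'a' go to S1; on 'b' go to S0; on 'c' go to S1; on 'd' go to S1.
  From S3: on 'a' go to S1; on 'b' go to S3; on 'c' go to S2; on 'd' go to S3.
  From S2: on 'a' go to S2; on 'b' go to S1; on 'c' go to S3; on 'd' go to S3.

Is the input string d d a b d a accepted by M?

Yes

start at S1
read 'd': S1 → S2
read 'd': S2 → S3
read 'a': S3 → S1
read 'b': S1 → S0
read 'd': S0 → S1
read 'a': S1 → S3
End state S3 is accepting.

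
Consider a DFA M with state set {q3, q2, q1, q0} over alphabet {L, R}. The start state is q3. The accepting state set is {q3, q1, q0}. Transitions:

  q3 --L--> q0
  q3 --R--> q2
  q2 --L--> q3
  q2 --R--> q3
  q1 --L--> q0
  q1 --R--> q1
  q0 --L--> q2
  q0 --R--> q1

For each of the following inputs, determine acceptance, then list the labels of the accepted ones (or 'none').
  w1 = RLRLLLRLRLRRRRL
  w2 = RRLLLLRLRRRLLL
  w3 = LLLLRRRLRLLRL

w1, w2, w3

w1:
  start at q3
  read 'R': q3 → q2
  read 'L': q2 → q3
  read 'R': q3 → q2
  read 'L': q2 → q3
  read 'L': q3 → q0
  read 'L': q0 → q2
  read 'R': q2 → q3
  read 'L': q3 → q0
  read 'R': q0 → q1
  read 'L': q1 → q0
  read 'R': q0 → q1
  read 'R': q1 → q1
  read 'R': q1 → q1
  read 'R': q1 → q1
  read 'L': q1 → q0
  end q0, accepted
w2:
  start at q3
  read 'R': q3 → q2
  read 'R': q2 → q3
  read 'L': q3 → q0
  read 'L': q0 → q2
  read 'L': q2 → q3
  read 'L': q3 → q0
  read 'R': q0 → q1
  read 'L': q1 → q0
  read 'R': q0 → q1
  read 'R': q1 → q1
  read 'R': q1 → q1
  read 'L': q1 → q0
  read 'L': q0 → q2
  read 'L': q2 → q3
  end q3, accepted
w3:
  start at q3
  read 'L': q3 → q0
  read 'L': q0 → q2
  read 'L': q2 → q3
  read 'L': q3 → q0
  read 'R': q0 → q1
  read 'R': q1 → q1
  read 'R': q1 → q1
  read 'L': q1 → q0
  read 'R': q0 → q1
  read 'L': q1 → q0
  read 'L': q0 → q2
  read 'R': q2 → q3
  read 'L': q3 → q0
  end q0, accepted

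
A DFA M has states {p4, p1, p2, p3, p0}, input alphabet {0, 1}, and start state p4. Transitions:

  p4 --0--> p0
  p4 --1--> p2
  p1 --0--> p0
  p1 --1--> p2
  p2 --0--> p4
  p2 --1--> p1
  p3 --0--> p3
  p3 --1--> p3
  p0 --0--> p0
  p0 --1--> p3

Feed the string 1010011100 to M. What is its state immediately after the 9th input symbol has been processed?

p3

Trace: p4 -1-> p2 -0-> p4 -1-> p2 -0-> p4 -0-> p0 -1-> p3 -1-> p3 -1-> p3 -0-> p3
After 9 symbols: p3.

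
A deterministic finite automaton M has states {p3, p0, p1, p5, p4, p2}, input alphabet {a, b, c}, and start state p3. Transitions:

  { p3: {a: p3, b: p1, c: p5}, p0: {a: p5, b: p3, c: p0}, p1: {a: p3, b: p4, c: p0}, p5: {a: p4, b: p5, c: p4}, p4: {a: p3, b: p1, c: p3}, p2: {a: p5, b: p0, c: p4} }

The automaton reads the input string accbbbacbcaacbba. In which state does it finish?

p3 → p3 → p5 → p4 → p1 → p4 → p1 → p3 → p5 → p5 → p4 → p3 → p3 → p5 → p5 → p5 → p4

p4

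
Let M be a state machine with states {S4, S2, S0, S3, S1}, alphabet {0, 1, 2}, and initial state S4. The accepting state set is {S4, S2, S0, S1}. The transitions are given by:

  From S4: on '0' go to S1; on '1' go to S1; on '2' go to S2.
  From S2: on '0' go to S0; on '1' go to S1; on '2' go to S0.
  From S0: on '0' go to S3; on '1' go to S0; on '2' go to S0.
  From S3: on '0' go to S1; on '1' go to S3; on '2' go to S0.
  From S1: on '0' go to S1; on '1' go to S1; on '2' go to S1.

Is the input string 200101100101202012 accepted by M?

Yes

S4 → S2 → S0 → S3 → S3 → S1 → S1 → S1 → S1 → S1 → S1 → S1 → S1 → S1 → S1 → S1 → S1 → S1 → S1
End state S1 is accepting.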